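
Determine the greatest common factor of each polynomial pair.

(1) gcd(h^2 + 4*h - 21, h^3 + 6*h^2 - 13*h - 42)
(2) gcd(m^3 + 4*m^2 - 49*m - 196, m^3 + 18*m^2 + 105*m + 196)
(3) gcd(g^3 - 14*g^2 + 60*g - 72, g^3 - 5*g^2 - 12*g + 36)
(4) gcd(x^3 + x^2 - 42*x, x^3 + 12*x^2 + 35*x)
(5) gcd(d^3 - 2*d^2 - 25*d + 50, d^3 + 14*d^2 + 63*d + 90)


(1) = gcd((h - 3)*(h + 7), (h - 3)*(h + 2)*(h + 7)) = h^2 + 4*h - 21
(2) = m^2 + 11*m + 28
(3) = gcd((g - 6)^2*(g - 2), (g - 6)*(g - 2)*(g + 3)) = g^2 - 8*g + 12
(4) = gcd(x*(x - 6)*(x + 7), x*(x + 5)*(x + 7)) = x^2 + 7*x
(5) = gcd((d - 5)*(d - 2)*(d + 5), (d + 3)*(d + 5)*(d + 6)) = d + 5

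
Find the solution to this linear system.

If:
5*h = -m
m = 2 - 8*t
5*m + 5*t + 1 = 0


Then:
h = 18/175
m = -18/35
t = 11/35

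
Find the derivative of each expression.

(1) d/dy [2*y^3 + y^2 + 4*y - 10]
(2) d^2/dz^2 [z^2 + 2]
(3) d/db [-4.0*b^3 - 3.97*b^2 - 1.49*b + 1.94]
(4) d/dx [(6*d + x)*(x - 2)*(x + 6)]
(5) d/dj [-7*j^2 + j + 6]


(1) = 6*y^2 + 2*y + 4
(2) = 2
(3) = -12.0*b^2 - 7.94*b - 1.49
(4) = 12*d*x + 24*d + 3*x^2 + 8*x - 12
(5) = 1 - 14*j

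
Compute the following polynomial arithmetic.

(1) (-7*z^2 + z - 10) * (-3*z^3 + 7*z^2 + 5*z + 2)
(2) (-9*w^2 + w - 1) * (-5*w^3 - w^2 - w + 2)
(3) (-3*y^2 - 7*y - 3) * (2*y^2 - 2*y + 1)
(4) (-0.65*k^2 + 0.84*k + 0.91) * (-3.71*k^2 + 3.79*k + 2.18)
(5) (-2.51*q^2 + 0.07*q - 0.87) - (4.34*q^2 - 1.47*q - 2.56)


(1) = 21*z^5 - 52*z^4 + 2*z^3 - 79*z^2 - 48*z - 20
(2) = 45*w^5 + 4*w^4 + 13*w^3 - 18*w^2 + 3*w - 2
(3) = -6*y^4 - 8*y^3 + 5*y^2 - y - 3
(4) = 2.4115*k^4 - 5.5799*k^3 - 1.6095*k^2 + 5.2801*k + 1.9838
(5) = -6.85*q^2 + 1.54*q + 1.69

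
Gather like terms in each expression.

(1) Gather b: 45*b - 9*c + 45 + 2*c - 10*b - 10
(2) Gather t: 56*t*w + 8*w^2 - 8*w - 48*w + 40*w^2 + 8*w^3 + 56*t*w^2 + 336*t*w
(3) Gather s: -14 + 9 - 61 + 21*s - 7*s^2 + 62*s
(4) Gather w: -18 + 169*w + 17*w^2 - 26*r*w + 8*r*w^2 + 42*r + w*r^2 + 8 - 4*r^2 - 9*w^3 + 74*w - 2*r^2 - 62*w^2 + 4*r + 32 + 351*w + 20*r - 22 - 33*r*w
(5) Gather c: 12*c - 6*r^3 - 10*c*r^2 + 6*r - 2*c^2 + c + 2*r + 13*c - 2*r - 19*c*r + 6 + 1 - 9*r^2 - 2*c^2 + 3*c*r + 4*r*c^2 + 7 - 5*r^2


(1) = 35*b - 7*c + 35
(2) = t*(56*w^2 + 392*w) + 8*w^3 + 48*w^2 - 56*w
(3) = -7*s^2 + 83*s - 66
(4) = -6*r^2 + 66*r - 9*w^3 + w^2*(8*r - 45) + w*(r^2 - 59*r + 594)
(5) = c^2*(4*r - 4) + c*(-10*r^2 - 16*r + 26) - 6*r^3 - 14*r^2 + 6*r + 14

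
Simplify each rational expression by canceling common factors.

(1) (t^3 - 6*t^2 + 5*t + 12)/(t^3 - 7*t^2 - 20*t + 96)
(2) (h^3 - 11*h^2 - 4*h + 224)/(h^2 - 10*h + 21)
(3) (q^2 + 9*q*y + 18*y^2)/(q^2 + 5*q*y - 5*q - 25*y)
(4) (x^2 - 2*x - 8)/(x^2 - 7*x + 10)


(1) = (t^2 - 3*t - 4)/(t^2 - 4*t - 32)
(2) = (h^2 - 4*h - 32)/(h - 3)
(3) = (q^2 + 9*q*y + 18*y^2)/(q^2 + 5*q*y - 5*q - 25*y)
(4) = (x^2 - 2*x - 8)/(x^2 - 7*x + 10)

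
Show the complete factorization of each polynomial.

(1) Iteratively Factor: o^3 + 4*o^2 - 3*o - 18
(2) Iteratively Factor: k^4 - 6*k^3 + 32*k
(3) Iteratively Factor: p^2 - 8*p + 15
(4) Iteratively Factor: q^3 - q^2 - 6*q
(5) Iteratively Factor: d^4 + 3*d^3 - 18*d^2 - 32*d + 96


(1) = (o + 3)*(o^2 + o - 6) = (o - 2)*(o + 3)*(o + 3)
(2) = (k - 4)*(k^3 - 2*k^2 - 8*k) = (k - 4)^2*(k^2 + 2*k) = k*(k - 4)^2*(k + 2)
(3) = (p - 5)*(p - 3)
(4) = (q - 3)*(q^2 + 2*q) = (q - 3)*(q + 2)*(q)
(5) = (d - 2)*(d^3 + 5*d^2 - 8*d - 48) = (d - 3)*(d - 2)*(d^2 + 8*d + 16) = (d - 3)*(d - 2)*(d + 4)*(d + 4)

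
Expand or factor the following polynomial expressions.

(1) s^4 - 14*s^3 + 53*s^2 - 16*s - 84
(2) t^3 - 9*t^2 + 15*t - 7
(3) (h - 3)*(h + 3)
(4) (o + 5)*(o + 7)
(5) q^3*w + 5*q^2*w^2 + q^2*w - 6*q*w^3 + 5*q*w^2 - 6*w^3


(1) = (s - 7)*(s - 6)*(s - 2)*(s + 1)
(2) = (t - 7)*(t - 1)^2
(3) = h^2 - 9
(4) = o^2 + 12*o + 35
(5) = (q - w)*(q + 6*w)*(q*w + w)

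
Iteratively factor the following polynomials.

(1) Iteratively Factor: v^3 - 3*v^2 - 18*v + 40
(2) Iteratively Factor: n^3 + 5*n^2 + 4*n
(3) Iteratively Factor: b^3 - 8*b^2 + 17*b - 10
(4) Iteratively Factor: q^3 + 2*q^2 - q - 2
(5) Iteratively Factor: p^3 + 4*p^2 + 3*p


(1) = (v - 5)*(v^2 + 2*v - 8) = (v - 5)*(v + 4)*(v - 2)
(2) = (n)*(n^2 + 5*n + 4) = n*(n + 4)*(n + 1)
(3) = (b - 2)*(b^2 - 6*b + 5) = (b - 5)*(b - 2)*(b - 1)
(4) = (q - 1)*(q^2 + 3*q + 2) = (q - 1)*(q + 1)*(q + 2)
(5) = (p + 1)*(p^2 + 3*p) = p*(p + 1)*(p + 3)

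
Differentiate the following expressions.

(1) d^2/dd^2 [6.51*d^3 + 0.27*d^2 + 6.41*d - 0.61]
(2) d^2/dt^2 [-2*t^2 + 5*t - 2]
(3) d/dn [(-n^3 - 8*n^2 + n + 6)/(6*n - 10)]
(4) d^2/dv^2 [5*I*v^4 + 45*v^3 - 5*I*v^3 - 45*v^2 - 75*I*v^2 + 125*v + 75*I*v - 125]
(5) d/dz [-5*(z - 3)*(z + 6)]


(1) = 39.06*d + 0.54
(2) = -4
(3) = (-6*n^3 - 9*n^2 + 80*n - 23)/(2*(9*n^2 - 30*n + 25))
(4) = 60*I*v^2 + 30*v*(9 - I) - 90 - 150*I
(5) = -10*z - 15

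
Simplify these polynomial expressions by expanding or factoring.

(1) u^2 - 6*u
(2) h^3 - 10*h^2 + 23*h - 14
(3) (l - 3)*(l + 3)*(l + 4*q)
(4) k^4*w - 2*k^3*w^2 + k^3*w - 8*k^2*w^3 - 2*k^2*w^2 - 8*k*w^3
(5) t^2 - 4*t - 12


(1) = u*(u - 6)
(2) = (h - 7)*(h - 2)*(h - 1)
(3) = l^3 + 4*l^2*q - 9*l - 36*q
(4) = k*(k - 4*w)*(k + 2*w)*(k*w + w)
(5) = (t - 6)*(t + 2)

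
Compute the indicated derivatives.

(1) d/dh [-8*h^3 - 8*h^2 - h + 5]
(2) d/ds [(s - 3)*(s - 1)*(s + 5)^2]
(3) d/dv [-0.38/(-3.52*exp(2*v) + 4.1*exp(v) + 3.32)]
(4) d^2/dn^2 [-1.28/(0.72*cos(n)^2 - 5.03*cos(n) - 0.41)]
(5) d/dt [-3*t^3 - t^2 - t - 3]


(1) = -24*h^2 - 16*h - 1
(2) = 4*s^3 + 18*s^2 - 24*s - 70
(3) = (1.558 - 2.6752*exp(v))*exp(v)/(-3.52*exp(2*v) + 4.1*exp(v) + 3.32)^2
(4) = (-2.654208*(1 - cos(n)^2)^2 + 37.085184*cos(n)^3 - 35.22368*cos(n)^2 - 42.557824*cos(n) - 5.79456*cos(3*n) + 68.180224)/(-0.72*cos(n)^2 + 5.03*cos(n) + 0.41)^3
(5) = -9*t^2 - 2*t - 1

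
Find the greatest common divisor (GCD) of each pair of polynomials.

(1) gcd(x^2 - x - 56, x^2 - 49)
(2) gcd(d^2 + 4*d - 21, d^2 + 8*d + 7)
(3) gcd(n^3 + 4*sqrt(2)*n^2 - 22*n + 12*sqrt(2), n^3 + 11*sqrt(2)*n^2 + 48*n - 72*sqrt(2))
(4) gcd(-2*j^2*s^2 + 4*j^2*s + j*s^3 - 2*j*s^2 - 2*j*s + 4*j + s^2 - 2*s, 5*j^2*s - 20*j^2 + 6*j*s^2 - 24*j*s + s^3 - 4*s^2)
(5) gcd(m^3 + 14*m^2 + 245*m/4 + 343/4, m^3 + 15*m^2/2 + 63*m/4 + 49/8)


(1) = gcd((x - 8)*(x + 7), (x - 7)*(x + 7)) = x + 7
(2) = d + 7
(3) = gcd((n - sqrt(2))^2*(n + 6*sqrt(2)), (n - sqrt(2))*(n + 6*sqrt(2))^2) = n^2 + 5*sqrt(2)*n - 12
(4) = 1
(5) = gcd((m + 7/2)^2*(m + 7), (m + 1/2)*(m + 7/2)^2) = m^2 + 7*m + 49/4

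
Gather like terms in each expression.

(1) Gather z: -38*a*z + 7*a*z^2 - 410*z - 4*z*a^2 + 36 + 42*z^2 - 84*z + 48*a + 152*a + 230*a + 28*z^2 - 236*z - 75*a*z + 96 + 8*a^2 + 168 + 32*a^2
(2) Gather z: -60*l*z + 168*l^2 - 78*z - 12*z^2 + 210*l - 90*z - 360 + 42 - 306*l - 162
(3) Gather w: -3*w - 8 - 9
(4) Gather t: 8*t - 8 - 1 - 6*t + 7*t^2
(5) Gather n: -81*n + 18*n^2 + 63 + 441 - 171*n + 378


(1) = 40*a^2 + 430*a + z^2*(7*a + 70) + z*(-4*a^2 - 113*a - 730) + 300
(2) = 168*l^2 - 96*l - 12*z^2 + z*(-60*l - 168) - 480
(3) = -3*w - 17
(4) = 7*t^2 + 2*t - 9
(5) = 18*n^2 - 252*n + 882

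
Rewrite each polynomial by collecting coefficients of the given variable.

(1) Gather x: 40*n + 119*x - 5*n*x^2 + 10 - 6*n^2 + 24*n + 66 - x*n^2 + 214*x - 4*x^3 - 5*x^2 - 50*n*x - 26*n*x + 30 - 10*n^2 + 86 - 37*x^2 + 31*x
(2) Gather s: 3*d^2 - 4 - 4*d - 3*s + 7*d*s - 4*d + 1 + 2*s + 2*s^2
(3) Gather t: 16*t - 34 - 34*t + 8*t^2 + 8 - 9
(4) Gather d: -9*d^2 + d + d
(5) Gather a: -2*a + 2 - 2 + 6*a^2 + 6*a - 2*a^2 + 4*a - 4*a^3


(1) = -16*n^2 + 64*n - 4*x^3 + x^2*(-5*n - 42) + x*(-n^2 - 76*n + 364) + 192
(2) = 3*d^2 - 8*d + 2*s^2 + s*(7*d - 1) - 3
(3) = 8*t^2 - 18*t - 35
(4) = -9*d^2 + 2*d
(5) = -4*a^3 + 4*a^2 + 8*a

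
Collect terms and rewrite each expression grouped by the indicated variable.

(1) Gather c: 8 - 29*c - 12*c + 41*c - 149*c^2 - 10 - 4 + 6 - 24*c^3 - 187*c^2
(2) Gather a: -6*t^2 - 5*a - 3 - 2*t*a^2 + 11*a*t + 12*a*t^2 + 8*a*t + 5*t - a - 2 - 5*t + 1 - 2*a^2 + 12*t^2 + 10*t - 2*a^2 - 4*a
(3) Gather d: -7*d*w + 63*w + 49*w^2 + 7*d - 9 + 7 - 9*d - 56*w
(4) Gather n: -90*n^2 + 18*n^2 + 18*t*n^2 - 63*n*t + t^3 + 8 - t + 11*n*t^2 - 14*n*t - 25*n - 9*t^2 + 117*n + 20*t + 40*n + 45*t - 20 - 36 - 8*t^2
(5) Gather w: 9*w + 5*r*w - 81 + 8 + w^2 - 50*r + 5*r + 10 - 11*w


(1) = -24*c^3 - 336*c^2
(2) = a^2*(-2*t - 4) + a*(12*t^2 + 19*t - 10) + 6*t^2 + 10*t - 4
(3) = d*(-7*w - 2) + 49*w^2 + 7*w - 2
(4) = n^2*(18*t - 72) + n*(11*t^2 - 77*t + 132) + t^3 - 17*t^2 + 64*t - 48
(5) = -45*r + w^2 + w*(5*r - 2) - 63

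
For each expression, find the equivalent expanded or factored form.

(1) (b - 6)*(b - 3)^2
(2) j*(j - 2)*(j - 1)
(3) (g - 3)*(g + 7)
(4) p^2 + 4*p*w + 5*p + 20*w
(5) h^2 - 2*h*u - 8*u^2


(1) = b^3 - 12*b^2 + 45*b - 54
(2) = j^3 - 3*j^2 + 2*j
(3) = g^2 + 4*g - 21
(4) = (p + 5)*(p + 4*w)
(5) = (h - 4*u)*(h + 2*u)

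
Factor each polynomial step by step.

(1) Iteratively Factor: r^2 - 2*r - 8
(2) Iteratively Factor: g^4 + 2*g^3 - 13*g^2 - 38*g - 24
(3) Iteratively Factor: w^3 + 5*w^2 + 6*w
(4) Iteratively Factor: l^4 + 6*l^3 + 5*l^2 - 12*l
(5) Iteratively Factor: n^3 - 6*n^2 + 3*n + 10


(1) = (r - 4)*(r + 2)
(2) = (g + 1)*(g^3 + g^2 - 14*g - 24) = (g - 4)*(g + 1)*(g^2 + 5*g + 6) = (g - 4)*(g + 1)*(g + 2)*(g + 3)
(3) = (w + 2)*(w^2 + 3*w) = (w + 2)*(w + 3)*(w)
(4) = (l - 1)*(l^3 + 7*l^2 + 12*l) = (l - 1)*(l + 3)*(l^2 + 4*l) = (l - 1)*(l + 3)*(l + 4)*(l)
(5) = (n + 1)*(n^2 - 7*n + 10) = (n - 2)*(n + 1)*(n - 5)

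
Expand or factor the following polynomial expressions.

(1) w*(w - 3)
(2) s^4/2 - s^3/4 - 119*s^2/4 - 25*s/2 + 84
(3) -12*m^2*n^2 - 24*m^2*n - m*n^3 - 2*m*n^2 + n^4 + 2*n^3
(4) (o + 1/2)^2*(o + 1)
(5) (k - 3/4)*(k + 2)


(1) = w^2 - 3*w
(2) = (s/2 + 1)*(s - 8)*(s - 3/2)*(s + 7)
(3) = n*(-4*m + n)*(3*m + n)*(n + 2)
(4) = o^3 + 2*o^2 + 5*o/4 + 1/4
(5) = k^2 + 5*k/4 - 3/2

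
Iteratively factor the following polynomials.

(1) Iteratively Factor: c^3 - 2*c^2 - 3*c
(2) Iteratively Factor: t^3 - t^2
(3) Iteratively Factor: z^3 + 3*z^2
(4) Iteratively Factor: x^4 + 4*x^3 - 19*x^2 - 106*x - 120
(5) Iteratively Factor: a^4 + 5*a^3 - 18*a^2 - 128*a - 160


(1) = (c + 1)*(c^2 - 3*c) = c*(c + 1)*(c - 3)
(2) = (t - 1)*(t^2) = t*(t - 1)*(t)
(3) = (z)*(z^2 + 3*z) = z^2*(z + 3)
(4) = (x + 4)*(x^3 - 19*x - 30) = (x + 2)*(x + 4)*(x^2 - 2*x - 15) = (x - 5)*(x + 2)*(x + 4)*(x + 3)
(5) = (a + 2)*(a^3 + 3*a^2 - 24*a - 80) = (a + 2)*(a + 4)*(a^2 - a - 20) = (a - 5)*(a + 2)*(a + 4)*(a + 4)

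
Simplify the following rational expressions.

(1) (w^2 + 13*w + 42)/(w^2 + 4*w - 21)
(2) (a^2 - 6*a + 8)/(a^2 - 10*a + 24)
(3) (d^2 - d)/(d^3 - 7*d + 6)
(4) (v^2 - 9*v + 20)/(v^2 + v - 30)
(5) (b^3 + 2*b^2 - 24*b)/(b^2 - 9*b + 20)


(1) = (w + 6)/(w - 3)
(2) = (a - 2)/(a - 6)
(3) = d/(d^2 + d - 6)
(4) = (v - 4)/(v + 6)
(5) = (b^2 + 6*b)/(b - 5)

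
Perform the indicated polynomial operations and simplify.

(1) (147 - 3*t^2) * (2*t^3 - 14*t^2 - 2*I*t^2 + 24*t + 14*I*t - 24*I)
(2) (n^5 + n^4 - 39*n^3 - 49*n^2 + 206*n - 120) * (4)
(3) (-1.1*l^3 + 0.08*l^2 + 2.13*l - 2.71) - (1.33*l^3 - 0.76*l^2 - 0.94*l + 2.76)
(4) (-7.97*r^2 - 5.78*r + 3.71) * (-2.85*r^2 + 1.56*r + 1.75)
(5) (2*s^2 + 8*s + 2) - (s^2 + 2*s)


(1) = -6*t^5 + 42*t^4 + 6*I*t^4 + 222*t^3 - 42*I*t^3 - 2058*t^2 - 222*I*t^2 + 3528*t + 2058*I*t - 3528*I
(2) = 4*n^5 + 4*n^4 - 156*n^3 - 196*n^2 + 824*n - 480
(3) = -2.43*l^3 + 0.84*l^2 + 3.07*l - 5.47
(4) = 22.7145*r^4 + 4.0398*r^3 - 33.5378*r^2 - 4.3274*r + 6.4925
(5) = s^2 + 6*s + 2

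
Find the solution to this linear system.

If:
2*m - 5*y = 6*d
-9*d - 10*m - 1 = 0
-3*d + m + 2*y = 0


Then:
d = -1/39
m = -1/13
y = 0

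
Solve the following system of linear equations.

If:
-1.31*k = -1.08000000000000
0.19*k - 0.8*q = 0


Then:
k = 0.82
q = 0.20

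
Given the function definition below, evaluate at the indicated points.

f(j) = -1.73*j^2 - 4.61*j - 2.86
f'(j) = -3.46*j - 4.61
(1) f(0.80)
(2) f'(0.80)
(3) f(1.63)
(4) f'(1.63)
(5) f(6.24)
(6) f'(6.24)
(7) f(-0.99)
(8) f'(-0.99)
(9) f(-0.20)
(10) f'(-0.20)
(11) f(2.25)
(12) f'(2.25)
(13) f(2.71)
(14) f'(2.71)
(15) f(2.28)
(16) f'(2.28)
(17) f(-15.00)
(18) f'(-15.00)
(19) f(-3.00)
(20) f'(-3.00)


(1) = -7.66
(2) = -7.38
(3) = -14.97
(4) = -10.25
(5) = -98.99
(6) = -26.20
(7) = 0.01
(8) = -1.18
(9) = -2.01
(10) = -3.92
(11) = -21.99
(12) = -12.39
(13) = -28.06
(14) = -13.99
(15) = -22.36
(16) = -12.50
(17) = -322.96
(18) = 47.29
(19) = -4.60
(20) = 5.77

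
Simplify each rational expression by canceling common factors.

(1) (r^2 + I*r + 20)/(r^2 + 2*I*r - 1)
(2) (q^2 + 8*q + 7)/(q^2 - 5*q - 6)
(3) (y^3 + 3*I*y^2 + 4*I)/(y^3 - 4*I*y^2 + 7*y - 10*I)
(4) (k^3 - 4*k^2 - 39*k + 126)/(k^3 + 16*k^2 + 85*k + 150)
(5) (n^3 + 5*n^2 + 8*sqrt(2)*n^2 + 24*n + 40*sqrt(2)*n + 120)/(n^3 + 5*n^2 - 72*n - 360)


(1) = (r^2 + I*r + 20)/(r^2 + 2*I*r - 1)
(2) = (q + 7)/(q - 6)
(3) = (y + 2*I)/(y - 5*I)
(4) = (k^2 - 10*k + 21)/(k^2 + 10*k + 25)
(5) = (n + 2*sqrt(2))/(n - 6*sqrt(2))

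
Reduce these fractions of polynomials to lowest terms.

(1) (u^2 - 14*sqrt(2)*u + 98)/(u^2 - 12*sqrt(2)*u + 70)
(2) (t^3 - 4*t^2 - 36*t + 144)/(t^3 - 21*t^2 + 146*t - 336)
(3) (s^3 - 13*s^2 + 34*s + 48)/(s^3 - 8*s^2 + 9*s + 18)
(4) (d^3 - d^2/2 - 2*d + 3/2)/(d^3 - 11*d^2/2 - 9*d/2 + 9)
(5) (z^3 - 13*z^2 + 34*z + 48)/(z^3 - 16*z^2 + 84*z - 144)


(1) = (u - 7*sqrt(2))/(u - 5*sqrt(2))
(2) = (t^2 + 2*t - 24)/(t^2 - 15*t + 56)
(3) = (s - 8)/(s - 3)
(4) = (d - 1)/(d - 6)
(5) = (z^2 - 7*z - 8)/(z^2 - 10*z + 24)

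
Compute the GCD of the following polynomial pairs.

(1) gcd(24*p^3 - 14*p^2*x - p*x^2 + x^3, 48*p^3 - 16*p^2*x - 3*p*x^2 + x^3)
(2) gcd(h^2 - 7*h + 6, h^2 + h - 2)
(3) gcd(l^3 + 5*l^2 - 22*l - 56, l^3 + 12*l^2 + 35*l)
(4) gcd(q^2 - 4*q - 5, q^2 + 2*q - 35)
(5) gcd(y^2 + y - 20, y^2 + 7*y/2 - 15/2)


(1) = gcd((-3*p + x)*(-2*p + x)*(4*p + x), (-4*p + x)*(-3*p + x)*(4*p + x)) = -12*p^2 + p*x + x^2
(2) = gcd((h - 6)*(h - 1), (h - 1)*(h + 2)) = h - 1
(3) = gcd((l - 4)*(l + 2)*(l + 7), l*(l + 5)*(l + 7)) = l + 7
(4) = gcd((q - 5)*(q + 1), (q - 5)*(q + 7)) = q - 5
(5) = y + 5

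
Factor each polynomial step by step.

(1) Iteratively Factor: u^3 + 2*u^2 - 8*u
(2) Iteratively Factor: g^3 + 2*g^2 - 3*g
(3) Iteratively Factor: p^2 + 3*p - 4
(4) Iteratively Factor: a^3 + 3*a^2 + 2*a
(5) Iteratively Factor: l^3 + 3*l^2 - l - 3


(1) = (u + 4)*(u^2 - 2*u) = (u - 2)*(u + 4)*(u)
(2) = (g - 1)*(g^2 + 3*g) = (g - 1)*(g + 3)*(g)
(3) = (p - 1)*(p + 4)
(4) = (a)*(a^2 + 3*a + 2) = a*(a + 1)*(a + 2)
(5) = (l - 1)*(l^2 + 4*l + 3) = (l - 1)*(l + 1)*(l + 3)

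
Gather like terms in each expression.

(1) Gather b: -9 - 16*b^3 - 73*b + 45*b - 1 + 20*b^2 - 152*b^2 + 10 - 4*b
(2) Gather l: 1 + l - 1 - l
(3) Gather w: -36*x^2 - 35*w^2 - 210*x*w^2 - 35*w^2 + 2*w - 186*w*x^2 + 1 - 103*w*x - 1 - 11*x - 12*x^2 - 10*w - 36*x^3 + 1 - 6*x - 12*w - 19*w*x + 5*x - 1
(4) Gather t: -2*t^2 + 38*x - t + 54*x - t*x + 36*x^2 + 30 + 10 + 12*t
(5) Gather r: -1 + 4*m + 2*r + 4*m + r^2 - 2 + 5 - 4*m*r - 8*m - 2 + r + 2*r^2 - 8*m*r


(1) = -16*b^3 - 132*b^2 - 32*b
(2) = 0
(3) = w^2*(-210*x - 70) + w*(-186*x^2 - 122*x - 20) - 36*x^3 - 48*x^2 - 12*x
(4) = -2*t^2 + t*(11 - x) + 36*x^2 + 92*x + 40
(5) = 3*r^2 + r*(3 - 12*m)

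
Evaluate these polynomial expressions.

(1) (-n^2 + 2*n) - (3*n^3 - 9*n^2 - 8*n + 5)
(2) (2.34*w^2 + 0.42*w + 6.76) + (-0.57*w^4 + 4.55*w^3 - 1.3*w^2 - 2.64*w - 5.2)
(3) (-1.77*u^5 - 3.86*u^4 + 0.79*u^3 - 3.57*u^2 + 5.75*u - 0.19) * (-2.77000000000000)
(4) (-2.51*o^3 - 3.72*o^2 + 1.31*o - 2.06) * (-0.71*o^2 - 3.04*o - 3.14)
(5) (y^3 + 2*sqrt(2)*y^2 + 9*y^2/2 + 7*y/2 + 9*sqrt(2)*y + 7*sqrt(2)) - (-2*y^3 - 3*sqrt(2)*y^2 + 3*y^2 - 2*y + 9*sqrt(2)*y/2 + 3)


(1) = -3*n^3 + 8*n^2 + 10*n - 5
(2) = -0.57*w^4 + 4.55*w^3 + 1.04*w^2 - 2.22*w + 1.56
(3) = 4.9029*u^5 + 10.6922*u^4 - 2.1883*u^3 + 9.8889*u^2 - 15.9275*u + 0.5263
(4) = 1.7821*o^5 + 10.2716*o^4 + 18.2601*o^3 + 9.161*o^2 + 2.149*o + 6.4684
(5) = 3*y^3 + 3*y^2/2 + 5*sqrt(2)*y^2 + 11*y/2 + 9*sqrt(2)*y/2 - 3 + 7*sqrt(2)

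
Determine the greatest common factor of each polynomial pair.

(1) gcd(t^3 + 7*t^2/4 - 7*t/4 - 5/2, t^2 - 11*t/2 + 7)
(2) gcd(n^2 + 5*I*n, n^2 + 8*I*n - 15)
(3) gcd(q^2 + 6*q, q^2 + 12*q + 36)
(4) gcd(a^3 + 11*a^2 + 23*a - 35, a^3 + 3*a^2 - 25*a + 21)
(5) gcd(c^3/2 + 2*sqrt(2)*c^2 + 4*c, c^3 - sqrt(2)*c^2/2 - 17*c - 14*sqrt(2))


(1) = gcd((t - 5/4)*(t + 1)*(t + 2), (t - 7/2)*(t - 2)) = 1
(2) = n + 5*I
(3) = q + 6
(4) = a^2 + 6*a - 7
(5) = gcd(c*(c/2 + sqrt(2))*(c + 2*sqrt(2)), (c - 7*sqrt(2)/2)*(c + sqrt(2))*(c + 2*sqrt(2))) = c + 2*sqrt(2)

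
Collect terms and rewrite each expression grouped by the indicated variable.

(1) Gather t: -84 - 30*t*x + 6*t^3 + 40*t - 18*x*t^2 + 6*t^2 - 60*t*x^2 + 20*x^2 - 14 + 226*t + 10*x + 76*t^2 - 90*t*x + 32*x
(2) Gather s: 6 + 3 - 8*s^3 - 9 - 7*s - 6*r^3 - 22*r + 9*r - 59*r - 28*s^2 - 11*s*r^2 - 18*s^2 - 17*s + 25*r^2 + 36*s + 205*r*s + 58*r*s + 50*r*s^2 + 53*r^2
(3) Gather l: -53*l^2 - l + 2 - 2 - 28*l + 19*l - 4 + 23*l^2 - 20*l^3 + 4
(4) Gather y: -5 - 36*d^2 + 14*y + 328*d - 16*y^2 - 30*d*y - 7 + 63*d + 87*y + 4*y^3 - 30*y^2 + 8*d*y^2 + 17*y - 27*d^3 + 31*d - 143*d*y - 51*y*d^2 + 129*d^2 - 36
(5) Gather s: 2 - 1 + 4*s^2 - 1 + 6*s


(1) = 6*t^3 + t^2*(82 - 18*x) + t*(-60*x^2 - 120*x + 266) + 20*x^2 + 42*x - 98
(2) = -6*r^3 + 78*r^2 - 72*r - 8*s^3 + s^2*(50*r - 46) + s*(-11*r^2 + 263*r + 12)
(3) = -20*l^3 - 30*l^2 - 10*l
(4) = -27*d^3 + 93*d^2 + 422*d + 4*y^3 + y^2*(8*d - 46) + y*(-51*d^2 - 173*d + 118) - 48
(5) = 4*s^2 + 6*s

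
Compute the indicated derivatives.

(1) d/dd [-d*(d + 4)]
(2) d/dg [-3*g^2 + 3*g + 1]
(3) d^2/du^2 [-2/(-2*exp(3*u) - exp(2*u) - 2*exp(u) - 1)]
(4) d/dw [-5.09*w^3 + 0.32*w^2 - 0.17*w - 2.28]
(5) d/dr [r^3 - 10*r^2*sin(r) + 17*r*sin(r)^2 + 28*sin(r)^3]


(1) = -2*d - 4
(2) = 3 - 6*g
(3) = 4*(4*(3*exp(2*u) + exp(u) + 1)^2*exp(u) - (9*exp(2*u) + 2*exp(u) + 1)*(2*exp(3*u) + exp(2*u) + 2*exp(u) + 1))*exp(u)/(2*exp(3*u) + exp(2*u) + 2*exp(u) + 1)^3
(4) = -15.27*w^2 + 0.64*w - 0.17
(5) = -10*r^2*cos(r) + 3*r^2 - 20*r*sin(r) + 17*r*sin(2*r) + 84*sin(r)^2*cos(r) + 17*sin(r)^2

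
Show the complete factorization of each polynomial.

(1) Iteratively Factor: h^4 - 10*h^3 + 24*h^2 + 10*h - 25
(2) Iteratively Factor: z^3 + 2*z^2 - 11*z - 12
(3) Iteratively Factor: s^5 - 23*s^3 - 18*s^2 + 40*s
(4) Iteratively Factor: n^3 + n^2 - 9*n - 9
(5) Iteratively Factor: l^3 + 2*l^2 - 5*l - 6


(1) = (h - 5)*(h^3 - 5*h^2 - h + 5) = (h - 5)*(h - 1)*(h^2 - 4*h - 5) = (h - 5)^2*(h - 1)*(h + 1)
(2) = (z + 4)*(z^2 - 2*z - 3) = (z + 1)*(z + 4)*(z - 3)
(3) = (s - 5)*(s^4 + 5*s^3 + 2*s^2 - 8*s) = (s - 5)*(s + 2)*(s^3 + 3*s^2 - 4*s) = s*(s - 5)*(s + 2)*(s^2 + 3*s - 4) = s*(s - 5)*(s + 2)*(s + 4)*(s - 1)
(4) = (n + 3)*(n^2 - 2*n - 3) = (n - 3)*(n + 3)*(n + 1)
(5) = (l + 1)*(l^2 + l - 6) = (l + 1)*(l + 3)*(l - 2)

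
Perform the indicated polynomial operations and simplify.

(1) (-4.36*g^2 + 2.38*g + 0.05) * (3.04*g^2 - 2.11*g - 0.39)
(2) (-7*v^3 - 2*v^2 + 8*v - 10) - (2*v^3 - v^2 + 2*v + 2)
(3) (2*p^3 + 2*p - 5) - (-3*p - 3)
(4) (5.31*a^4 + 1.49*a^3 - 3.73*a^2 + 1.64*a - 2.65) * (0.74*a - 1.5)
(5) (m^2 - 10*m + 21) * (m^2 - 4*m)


(1) = -13.2544*g^4 + 16.4348*g^3 - 3.1694*g^2 - 1.0337*g - 0.0195
(2) = -9*v^3 - v^2 + 6*v - 12
(3) = 2*p^3 + 5*p - 2
(4) = 3.9294*a^5 - 6.8624*a^4 - 4.9952*a^3 + 6.8086*a^2 - 4.421*a + 3.975
(5) = m^4 - 14*m^3 + 61*m^2 - 84*m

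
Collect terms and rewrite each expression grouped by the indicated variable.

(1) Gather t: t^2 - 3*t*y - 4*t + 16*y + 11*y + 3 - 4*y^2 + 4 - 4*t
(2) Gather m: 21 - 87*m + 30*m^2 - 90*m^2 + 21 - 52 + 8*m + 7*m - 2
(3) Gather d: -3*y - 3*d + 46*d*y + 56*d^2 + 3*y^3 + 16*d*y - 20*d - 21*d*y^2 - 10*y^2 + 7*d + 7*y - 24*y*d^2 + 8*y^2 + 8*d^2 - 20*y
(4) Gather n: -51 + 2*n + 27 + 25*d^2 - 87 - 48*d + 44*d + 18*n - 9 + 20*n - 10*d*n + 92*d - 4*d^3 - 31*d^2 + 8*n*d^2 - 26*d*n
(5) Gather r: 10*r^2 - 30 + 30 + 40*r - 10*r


(1) = t^2 + t*(-3*y - 8) - 4*y^2 + 27*y + 7
(2) = -60*m^2 - 72*m - 12
(3) = d^2*(64 - 24*y) + d*(-21*y^2 + 62*y - 16) + 3*y^3 - 2*y^2 - 16*y
(4) = -4*d^3 - 6*d^2 + 88*d + n*(8*d^2 - 36*d + 40) - 120
(5) = 10*r^2 + 30*r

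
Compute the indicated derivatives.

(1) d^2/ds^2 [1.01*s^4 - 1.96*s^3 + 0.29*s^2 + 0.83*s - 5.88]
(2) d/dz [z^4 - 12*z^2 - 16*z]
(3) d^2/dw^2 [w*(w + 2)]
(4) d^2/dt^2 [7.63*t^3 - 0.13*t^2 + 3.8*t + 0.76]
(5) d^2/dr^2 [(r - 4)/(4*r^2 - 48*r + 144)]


(1) = 12.12*s^2 - 11.76*s + 0.58
(2) = 4*z^3 - 24*z - 16
(3) = 2
(4) = 45.78*t - 0.26
(5) = r/(2*(r^4 - 24*r^3 + 216*r^2 - 864*r + 1296))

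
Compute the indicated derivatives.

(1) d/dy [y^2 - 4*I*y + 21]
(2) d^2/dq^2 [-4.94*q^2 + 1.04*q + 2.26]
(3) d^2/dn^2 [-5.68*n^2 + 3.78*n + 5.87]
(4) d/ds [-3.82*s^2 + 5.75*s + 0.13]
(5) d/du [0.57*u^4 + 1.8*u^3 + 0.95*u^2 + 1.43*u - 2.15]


(1) = 2*y - 4*I
(2) = -9.88000000000000
(3) = -11.3600000000000
(4) = 5.75 - 7.64*s
(5) = 2.28*u^3 + 5.4*u^2 + 1.9*u + 1.43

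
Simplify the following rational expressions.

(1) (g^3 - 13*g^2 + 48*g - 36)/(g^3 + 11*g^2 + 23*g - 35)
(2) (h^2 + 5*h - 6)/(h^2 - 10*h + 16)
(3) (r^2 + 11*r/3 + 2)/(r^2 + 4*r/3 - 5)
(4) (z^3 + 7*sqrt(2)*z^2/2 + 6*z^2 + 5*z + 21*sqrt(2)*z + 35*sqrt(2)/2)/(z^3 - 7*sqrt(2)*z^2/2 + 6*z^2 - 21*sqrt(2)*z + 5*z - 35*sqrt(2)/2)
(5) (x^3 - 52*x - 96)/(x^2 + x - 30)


(1) = (g^2 - 12*g + 36)/(g^2 + 12*g + 35)
(2) = (h^2 + 5*h - 6)/(h^2 - 10*h + 16)
(3) = (3*r + 2)/(3*r - 5)
(4) = (4*z + 14*sqrt(2))/(4*z - 14*sqrt(2))
(5) = (x^2 - 6*x - 16)/(x - 5)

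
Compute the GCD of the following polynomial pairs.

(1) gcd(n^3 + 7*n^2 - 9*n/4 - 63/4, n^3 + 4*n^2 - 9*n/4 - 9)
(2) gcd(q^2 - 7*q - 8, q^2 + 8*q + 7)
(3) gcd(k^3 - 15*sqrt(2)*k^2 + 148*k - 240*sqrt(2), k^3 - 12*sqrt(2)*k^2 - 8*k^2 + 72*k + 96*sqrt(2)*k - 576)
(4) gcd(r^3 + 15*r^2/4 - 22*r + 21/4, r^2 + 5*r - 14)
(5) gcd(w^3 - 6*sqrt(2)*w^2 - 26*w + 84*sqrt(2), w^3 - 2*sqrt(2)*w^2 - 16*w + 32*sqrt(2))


(1) = gcd((n - 3/2)*(n + 3/2)*(n + 7), (n - 3/2)*(n + 3/2)*(n + 4)) = n^2 - 9/4
(2) = q + 1
(3) = k - 6*sqrt(2)
(4) = r + 7
(5) = w - 2*sqrt(2)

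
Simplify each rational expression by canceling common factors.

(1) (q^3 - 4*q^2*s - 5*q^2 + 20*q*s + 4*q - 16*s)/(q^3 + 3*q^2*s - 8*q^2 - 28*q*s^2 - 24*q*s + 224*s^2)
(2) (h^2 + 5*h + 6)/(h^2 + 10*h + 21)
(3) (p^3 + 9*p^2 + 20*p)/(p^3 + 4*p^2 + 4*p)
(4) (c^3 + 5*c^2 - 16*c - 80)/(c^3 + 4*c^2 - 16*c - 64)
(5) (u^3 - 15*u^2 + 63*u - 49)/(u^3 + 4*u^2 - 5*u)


(1) = (q^2 - 5*q + 4)/(q^2 + 7*q*s - 8*q - 56*s)
(2) = (h + 2)/(h + 7)
(3) = (p^2 + 9*p + 20)/(p^2 + 4*p + 4)
(4) = (c + 5)/(c + 4)
(5) = (u^2 - 14*u + 49)/(u^2 + 5*u)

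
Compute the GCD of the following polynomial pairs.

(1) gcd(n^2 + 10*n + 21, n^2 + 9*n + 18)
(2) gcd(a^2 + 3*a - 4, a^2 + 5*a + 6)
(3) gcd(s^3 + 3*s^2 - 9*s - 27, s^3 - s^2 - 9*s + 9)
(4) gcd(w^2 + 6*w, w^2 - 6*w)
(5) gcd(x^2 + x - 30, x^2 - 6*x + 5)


(1) = gcd((n + 3)*(n + 7), (n + 3)*(n + 6)) = n + 3
(2) = 1
(3) = gcd((s - 3)*(s + 3)^2, (s - 3)*(s - 1)*(s + 3)) = s^2 - 9
(4) = gcd(w*(w + 6), w*(w - 6)) = w
(5) = gcd((x - 5)*(x + 6), (x - 5)*(x - 1)) = x - 5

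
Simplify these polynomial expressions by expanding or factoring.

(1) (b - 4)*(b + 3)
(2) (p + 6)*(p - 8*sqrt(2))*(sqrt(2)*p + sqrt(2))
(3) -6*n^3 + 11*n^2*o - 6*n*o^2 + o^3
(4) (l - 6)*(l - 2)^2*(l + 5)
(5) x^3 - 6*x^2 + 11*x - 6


(1) = b^2 - b - 12
(2) = sqrt(2)*p^3 - 16*p^2 + 7*sqrt(2)*p^2 - 112*p + 6*sqrt(2)*p - 96
(3) = (-3*n + o)*(-2*n + o)*(-n + o)
(4) = l^4 - 5*l^3 - 22*l^2 + 116*l - 120
(5) = (x - 3)*(x - 2)*(x - 1)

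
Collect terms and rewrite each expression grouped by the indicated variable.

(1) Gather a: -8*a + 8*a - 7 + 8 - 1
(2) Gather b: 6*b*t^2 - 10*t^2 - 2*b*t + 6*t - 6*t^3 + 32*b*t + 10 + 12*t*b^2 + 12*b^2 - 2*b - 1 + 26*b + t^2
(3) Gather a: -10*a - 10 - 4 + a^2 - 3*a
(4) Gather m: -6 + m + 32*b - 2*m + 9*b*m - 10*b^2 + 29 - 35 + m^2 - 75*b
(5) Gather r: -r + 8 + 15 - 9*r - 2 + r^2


(1) = 0
(2) = b^2*(12*t + 12) + b*(6*t^2 + 30*t + 24) - 6*t^3 - 9*t^2 + 6*t + 9
(3) = a^2 - 13*a - 14
(4) = -10*b^2 - 43*b + m^2 + m*(9*b - 1) - 12
(5) = r^2 - 10*r + 21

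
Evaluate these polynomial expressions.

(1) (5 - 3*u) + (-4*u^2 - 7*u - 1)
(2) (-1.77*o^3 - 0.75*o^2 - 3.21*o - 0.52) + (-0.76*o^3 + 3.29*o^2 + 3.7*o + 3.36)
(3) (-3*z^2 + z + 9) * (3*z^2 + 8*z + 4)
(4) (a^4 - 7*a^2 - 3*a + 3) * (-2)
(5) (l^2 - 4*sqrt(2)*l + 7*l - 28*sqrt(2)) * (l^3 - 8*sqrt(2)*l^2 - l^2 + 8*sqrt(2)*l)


(1) = -4*u^2 - 10*u + 4
(2) = -2.53*o^3 + 2.54*o^2 + 0.49*o + 2.84
(3) = -9*z^4 - 21*z^3 + 23*z^2 + 76*z + 36
(4) = -2*a^4 + 14*a^2 + 6*a - 6
(5) = l^5 - 12*sqrt(2)*l^4 + 6*l^4 - 72*sqrt(2)*l^3 + 57*l^3 + 84*sqrt(2)*l^2 + 384*l^2 - 448*l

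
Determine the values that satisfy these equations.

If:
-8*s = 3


Then:
s = -3/8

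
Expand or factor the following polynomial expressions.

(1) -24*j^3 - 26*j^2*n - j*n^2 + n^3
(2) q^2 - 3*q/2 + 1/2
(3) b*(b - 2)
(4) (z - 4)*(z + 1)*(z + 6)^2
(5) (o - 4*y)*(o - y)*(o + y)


(1) = (-6*j + n)*(j + n)*(4*j + n)
(2) = (q - 1)*(q - 1/2)
(3) = b^2 - 2*b
(4) = z^4 + 9*z^3 - 4*z^2 - 156*z - 144
(5) = o^3 - 4*o^2*y - o*y^2 + 4*y^3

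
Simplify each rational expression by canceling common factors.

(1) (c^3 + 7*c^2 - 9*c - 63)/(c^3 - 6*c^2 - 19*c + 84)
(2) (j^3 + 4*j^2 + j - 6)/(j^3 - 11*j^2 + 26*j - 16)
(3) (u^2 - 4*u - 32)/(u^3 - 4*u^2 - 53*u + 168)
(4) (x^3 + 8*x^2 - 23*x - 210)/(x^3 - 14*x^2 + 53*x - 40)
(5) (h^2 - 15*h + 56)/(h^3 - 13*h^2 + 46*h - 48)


(1) = (c^2 + 10*c + 21)/(c^2 - 3*c - 28)
(2) = (j^2 + 5*j + 6)/(j^2 - 10*j + 16)
(3) = (u + 4)/(u^2 + 4*u - 21)
(4) = (x^2 + 13*x + 42)/(x^2 - 9*x + 8)
(5) = (h - 7)/(h^2 - 5*h + 6)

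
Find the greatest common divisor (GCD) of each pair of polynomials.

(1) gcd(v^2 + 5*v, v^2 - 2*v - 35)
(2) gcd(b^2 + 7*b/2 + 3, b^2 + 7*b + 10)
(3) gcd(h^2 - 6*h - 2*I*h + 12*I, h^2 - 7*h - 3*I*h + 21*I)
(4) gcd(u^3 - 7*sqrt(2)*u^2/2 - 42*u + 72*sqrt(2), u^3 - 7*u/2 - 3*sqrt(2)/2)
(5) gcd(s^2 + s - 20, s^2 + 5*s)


(1) = v + 5
(2) = b + 2
(3) = 1
(4) = gcd((u - 6*sqrt(2))*(u - 3*sqrt(2)/2)*(u + 4*sqrt(2)), (u - 3*sqrt(2)/2)*(u + sqrt(2)/2)*(u + sqrt(2))) = u - 3*sqrt(2)/2
(5) = s + 5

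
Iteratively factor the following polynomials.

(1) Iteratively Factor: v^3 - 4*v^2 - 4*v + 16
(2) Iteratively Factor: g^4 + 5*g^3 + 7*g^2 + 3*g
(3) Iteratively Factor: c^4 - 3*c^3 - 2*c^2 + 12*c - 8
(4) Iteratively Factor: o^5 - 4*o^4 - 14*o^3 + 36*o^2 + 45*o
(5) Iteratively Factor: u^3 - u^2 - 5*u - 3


(1) = (v - 2)*(v^2 - 2*v - 8) = (v - 4)*(v - 2)*(v + 2)
(2) = (g)*(g^3 + 5*g^2 + 7*g + 3) = g*(g + 3)*(g^2 + 2*g + 1) = g*(g + 1)*(g + 3)*(g + 1)
(3) = (c - 2)*(c^3 - c^2 - 4*c + 4) = (c - 2)*(c - 1)*(c^2 - 4) = (c - 2)*(c - 1)*(c + 2)*(c - 2)
(4) = (o - 5)*(o^4 + o^3 - 9*o^2 - 9*o) = (o - 5)*(o + 3)*(o^3 - 2*o^2 - 3*o) = (o - 5)*(o - 3)*(o + 3)*(o^2 + o) = o*(o - 5)*(o - 3)*(o + 3)*(o + 1)
(5) = (u + 1)*(u^2 - 2*u - 3) = (u - 3)*(u + 1)*(u + 1)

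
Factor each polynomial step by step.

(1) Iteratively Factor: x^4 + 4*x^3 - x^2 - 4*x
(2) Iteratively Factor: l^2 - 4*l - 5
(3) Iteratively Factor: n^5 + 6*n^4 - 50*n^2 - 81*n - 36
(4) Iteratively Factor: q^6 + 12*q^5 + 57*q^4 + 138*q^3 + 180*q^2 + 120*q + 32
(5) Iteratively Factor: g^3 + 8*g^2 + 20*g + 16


(1) = (x + 4)*(x^3 - x) = (x - 1)*(x + 4)*(x^2 + x) = (x - 1)*(x + 1)*(x + 4)*(x)
(2) = (l + 1)*(l - 5)
(3) = (n + 3)*(n^4 + 3*n^3 - 9*n^2 - 23*n - 12) = (n - 3)*(n + 3)*(n^3 + 6*n^2 + 9*n + 4) = (n - 3)*(n + 1)*(n + 3)*(n^2 + 5*n + 4) = (n - 3)*(n + 1)^2*(n + 3)*(n + 4)
(4) = (q + 2)*(q^5 + 10*q^4 + 37*q^3 + 64*q^2 + 52*q + 16) = (q + 2)^2*(q^4 + 8*q^3 + 21*q^2 + 22*q + 8) = (q + 1)*(q + 2)^2*(q^3 + 7*q^2 + 14*q + 8) = (q + 1)*(q + 2)^2*(q + 4)*(q^2 + 3*q + 2) = (q + 1)*(q + 2)^3*(q + 4)*(q + 1)
(5) = (g + 2)*(g^2 + 6*g + 8) = (g + 2)*(g + 4)*(g + 2)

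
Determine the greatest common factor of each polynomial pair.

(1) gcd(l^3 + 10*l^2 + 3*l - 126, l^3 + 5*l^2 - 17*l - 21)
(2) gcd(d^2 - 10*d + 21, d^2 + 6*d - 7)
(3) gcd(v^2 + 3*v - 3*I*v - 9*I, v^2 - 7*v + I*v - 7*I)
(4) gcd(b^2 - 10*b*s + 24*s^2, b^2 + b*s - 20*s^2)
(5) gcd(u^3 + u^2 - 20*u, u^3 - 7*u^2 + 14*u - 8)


(1) = gcd((l - 3)*(l + 6)*(l + 7), (l - 3)*(l + 1)*(l + 7)) = l^2 + 4*l - 21
(2) = 1
(3) = gcd((v + 3)*(v - 3*I), (v - 7)*(v + I)) = 1
(4) = -b + 4*s
(5) = gcd(u*(u - 4)*(u + 5), (u - 4)*(u - 2)*(u - 1)) = u - 4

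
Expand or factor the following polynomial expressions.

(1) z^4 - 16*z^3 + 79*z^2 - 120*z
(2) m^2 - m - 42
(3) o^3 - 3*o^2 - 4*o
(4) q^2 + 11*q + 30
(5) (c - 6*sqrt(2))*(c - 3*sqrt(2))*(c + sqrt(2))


(1) = z*(z - 8)*(z - 5)*(z - 3)
(2) = (m - 7)*(m + 6)
(3) = o*(o - 4)*(o + 1)
(4) = (q + 5)*(q + 6)
(5) = c^3 - 8*sqrt(2)*c^2 + 18*c + 36*sqrt(2)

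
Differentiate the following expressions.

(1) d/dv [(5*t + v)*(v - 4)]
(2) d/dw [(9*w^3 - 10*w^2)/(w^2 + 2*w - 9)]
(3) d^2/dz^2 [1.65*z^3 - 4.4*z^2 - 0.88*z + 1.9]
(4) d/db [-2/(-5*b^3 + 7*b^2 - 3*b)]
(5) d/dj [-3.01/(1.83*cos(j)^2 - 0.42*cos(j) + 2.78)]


(1) = 5*t + 2*v - 4
(2) = w*(9*w^3 + 36*w^2 - 263*w + 180)/(w^4 + 4*w^3 - 14*w^2 - 36*w + 81)
(3) = 9.9*z - 8.8
(4) = 2*(-15*b^2 + 14*b - 3)/(b^2*(5*b^2 - 7*b + 3)^2)
(5) = (1.2642 - 11.0166*cos(j))*sin(j)/(1.83*cos(j)^2 - 0.42*cos(j) + 2.78)^2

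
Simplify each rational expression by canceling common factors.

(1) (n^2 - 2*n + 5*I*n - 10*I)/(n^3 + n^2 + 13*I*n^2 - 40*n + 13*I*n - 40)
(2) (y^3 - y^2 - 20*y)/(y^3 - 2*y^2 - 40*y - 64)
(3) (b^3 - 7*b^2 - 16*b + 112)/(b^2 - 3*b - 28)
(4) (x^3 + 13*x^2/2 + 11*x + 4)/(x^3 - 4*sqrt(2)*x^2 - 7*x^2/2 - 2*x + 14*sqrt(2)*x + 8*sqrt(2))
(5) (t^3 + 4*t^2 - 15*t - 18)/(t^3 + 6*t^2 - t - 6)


(1) = (n - 2)/(n^2 + n*(1 + 8*I) + 8*I)
(2) = (y^2 - 5*y)/(y^2 - 6*y - 16)
(3) = b - 4
(4) = (4*x^2 + 24*x + 32)/(4*x^2 + x*(-16*sqrt(2) - 16) + 64*sqrt(2))
(5) = (t - 3)/(t - 1)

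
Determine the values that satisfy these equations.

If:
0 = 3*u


Then:
u = 0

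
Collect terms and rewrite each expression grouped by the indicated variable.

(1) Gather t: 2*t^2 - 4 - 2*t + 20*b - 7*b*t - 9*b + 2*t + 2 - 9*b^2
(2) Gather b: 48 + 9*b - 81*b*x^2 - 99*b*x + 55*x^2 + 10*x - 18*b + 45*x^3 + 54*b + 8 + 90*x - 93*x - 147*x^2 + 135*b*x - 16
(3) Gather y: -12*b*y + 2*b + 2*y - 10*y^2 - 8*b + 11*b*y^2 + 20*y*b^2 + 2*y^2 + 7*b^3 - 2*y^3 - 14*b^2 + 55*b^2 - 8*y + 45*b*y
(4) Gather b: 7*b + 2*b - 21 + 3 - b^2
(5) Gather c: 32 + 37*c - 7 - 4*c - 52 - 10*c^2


(1) = -9*b^2 - 7*b*t + 11*b + 2*t^2 - 2
(2) = b*(-81*x^2 + 36*x + 45) + 45*x^3 - 92*x^2 + 7*x + 40
(3) = 7*b^3 + 41*b^2 - 6*b - 2*y^3 + y^2*(11*b - 8) + y*(20*b^2 + 33*b - 6)
(4) = -b^2 + 9*b - 18
(5) = -10*c^2 + 33*c - 27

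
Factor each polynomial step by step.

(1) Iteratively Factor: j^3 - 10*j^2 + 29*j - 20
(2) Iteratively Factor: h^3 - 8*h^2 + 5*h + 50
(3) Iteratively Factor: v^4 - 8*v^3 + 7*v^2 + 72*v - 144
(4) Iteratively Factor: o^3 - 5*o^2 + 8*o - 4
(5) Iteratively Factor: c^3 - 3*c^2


(1) = (j - 1)*(j^2 - 9*j + 20) = (j - 5)*(j - 1)*(j - 4)
(2) = (h - 5)*(h^2 - 3*h - 10) = (h - 5)*(h + 2)*(h - 5)
(3) = (v - 4)*(v^3 - 4*v^2 - 9*v + 36) = (v - 4)^2*(v^2 - 9) = (v - 4)^2*(v - 3)*(v + 3)
(4) = (o - 2)*(o^2 - 3*o + 2) = (o - 2)*(o - 1)*(o - 2)
(5) = (c - 3)*(c^2) = c*(c - 3)*(c)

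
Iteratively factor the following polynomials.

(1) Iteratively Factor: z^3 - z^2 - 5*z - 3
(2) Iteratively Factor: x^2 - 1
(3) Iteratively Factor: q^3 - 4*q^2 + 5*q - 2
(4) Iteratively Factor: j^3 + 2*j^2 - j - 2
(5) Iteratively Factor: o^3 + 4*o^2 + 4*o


(1) = (z - 3)*(z^2 + 2*z + 1) = (z - 3)*(z + 1)*(z + 1)
(2) = (x + 1)*(x - 1)
(3) = (q - 1)*(q^2 - 3*q + 2) = (q - 2)*(q - 1)*(q - 1)
(4) = (j + 2)*(j^2 - 1) = (j - 1)*(j + 2)*(j + 1)
(5) = (o)*(o^2 + 4*o + 4) = o*(o + 2)*(o + 2)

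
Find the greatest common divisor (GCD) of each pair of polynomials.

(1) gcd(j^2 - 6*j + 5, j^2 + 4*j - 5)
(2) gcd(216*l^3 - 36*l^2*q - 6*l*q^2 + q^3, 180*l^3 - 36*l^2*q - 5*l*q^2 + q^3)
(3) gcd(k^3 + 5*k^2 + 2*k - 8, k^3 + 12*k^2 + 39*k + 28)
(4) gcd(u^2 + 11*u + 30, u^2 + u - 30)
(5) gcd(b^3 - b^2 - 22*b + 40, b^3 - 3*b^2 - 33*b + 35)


(1) = j - 1
(2) = gcd((-6*l + q)^2*(6*l + q), (-6*l + q)*(-5*l + q)*(6*l + q)) = -36*l^2 + q^2
(3) = gcd((k - 1)*(k + 2)*(k + 4), (k + 1)*(k + 4)*(k + 7)) = k + 4
(4) = gcd((u + 5)*(u + 6), (u - 5)*(u + 6)) = u + 6
(5) = b + 5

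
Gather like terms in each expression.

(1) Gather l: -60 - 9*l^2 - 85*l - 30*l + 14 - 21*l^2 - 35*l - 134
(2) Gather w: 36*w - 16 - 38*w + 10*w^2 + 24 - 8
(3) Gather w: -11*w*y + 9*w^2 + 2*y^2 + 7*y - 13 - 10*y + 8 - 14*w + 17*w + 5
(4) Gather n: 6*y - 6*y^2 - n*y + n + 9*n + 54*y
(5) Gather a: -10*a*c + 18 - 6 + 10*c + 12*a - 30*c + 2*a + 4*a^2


(1) = -30*l^2 - 150*l - 180
(2) = 10*w^2 - 2*w
(3) = 9*w^2 + w*(3 - 11*y) + 2*y^2 - 3*y
(4) = n*(10 - y) - 6*y^2 + 60*y
(5) = 4*a^2 + a*(14 - 10*c) - 20*c + 12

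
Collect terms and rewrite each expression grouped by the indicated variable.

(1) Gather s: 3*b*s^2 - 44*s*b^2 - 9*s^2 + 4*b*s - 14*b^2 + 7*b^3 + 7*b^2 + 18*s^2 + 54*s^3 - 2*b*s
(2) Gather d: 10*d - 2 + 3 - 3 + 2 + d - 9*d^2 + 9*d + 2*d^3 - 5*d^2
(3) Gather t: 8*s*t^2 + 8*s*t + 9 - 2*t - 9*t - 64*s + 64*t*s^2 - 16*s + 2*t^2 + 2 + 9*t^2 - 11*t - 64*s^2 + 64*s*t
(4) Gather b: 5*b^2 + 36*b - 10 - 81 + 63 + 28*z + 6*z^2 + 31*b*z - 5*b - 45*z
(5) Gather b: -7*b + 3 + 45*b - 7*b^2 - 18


(1) = 7*b^3 - 7*b^2 + 54*s^3 + s^2*(3*b + 9) + s*(-44*b^2 + 2*b)
(2) = 2*d^3 - 14*d^2 + 20*d
(3) = -64*s^2 - 80*s + t^2*(8*s + 11) + t*(64*s^2 + 72*s - 22) + 11
(4) = 5*b^2 + b*(31*z + 31) + 6*z^2 - 17*z - 28
(5) = -7*b^2 + 38*b - 15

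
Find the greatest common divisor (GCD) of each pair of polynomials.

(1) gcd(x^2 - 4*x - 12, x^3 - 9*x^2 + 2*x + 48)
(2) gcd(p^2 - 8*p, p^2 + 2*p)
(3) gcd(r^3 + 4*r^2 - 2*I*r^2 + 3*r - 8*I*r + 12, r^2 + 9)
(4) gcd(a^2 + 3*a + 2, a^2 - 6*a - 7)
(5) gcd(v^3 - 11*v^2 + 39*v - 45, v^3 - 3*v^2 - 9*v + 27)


(1) = x + 2
(2) = p
(3) = r - 3*I
(4) = a + 1
(5) = gcd((v - 5)*(v - 3)^2, (v - 3)^2*(v + 3)) = v^2 - 6*v + 9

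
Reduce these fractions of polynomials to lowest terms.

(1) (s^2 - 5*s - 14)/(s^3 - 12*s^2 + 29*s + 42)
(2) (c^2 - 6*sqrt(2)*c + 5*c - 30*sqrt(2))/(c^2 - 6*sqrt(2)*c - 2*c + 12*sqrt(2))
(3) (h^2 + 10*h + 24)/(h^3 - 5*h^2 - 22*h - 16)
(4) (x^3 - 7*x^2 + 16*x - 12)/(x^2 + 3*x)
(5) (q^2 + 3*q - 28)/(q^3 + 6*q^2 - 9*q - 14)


(1) = (s + 2)/(s^2 - 5*s - 6)
(2) = (c + 5)/(c - 2)
(3) = (h^2 + 10*h + 24)/(h^3 - 5*h^2 - 22*h - 16)
(4) = (x^3 - 7*x^2 + 16*x - 12)/(x^2 + 3*x)
(5) = (q - 4)/(q^2 - q - 2)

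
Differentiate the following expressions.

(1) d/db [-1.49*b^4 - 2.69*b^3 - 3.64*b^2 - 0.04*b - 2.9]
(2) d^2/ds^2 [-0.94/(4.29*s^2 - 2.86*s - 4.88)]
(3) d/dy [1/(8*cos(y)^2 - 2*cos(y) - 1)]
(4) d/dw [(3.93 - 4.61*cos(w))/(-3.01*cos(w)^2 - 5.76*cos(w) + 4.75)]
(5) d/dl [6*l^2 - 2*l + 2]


(1) = -5.96*b^3 - 8.07*b^2 - 7.28*b - 0.04
(2) = (-34.599708*s^2 + 23.066472*s + 0.94*(8.58*s - 2.86)*(17.16*s - 5.72) + 39.358176)/(-4.29*s^2 + 2.86*s + 4.88)^3
(3) = 2*(8*cos(y) - 1)*sin(y)/(-8*cos(y)^2 + 2*cos(y) + 1)^2
(4) = (13.8761*cos(w)^2 - 23.6586*cos(w) - 0.7393)*sin(w)/(9.0601*cos(w)^4 + 34.6752*cos(w)^3 + 4.5826*cos(w)^2 - 54.72*cos(w) + 22.5625)
(5) = 12*l - 2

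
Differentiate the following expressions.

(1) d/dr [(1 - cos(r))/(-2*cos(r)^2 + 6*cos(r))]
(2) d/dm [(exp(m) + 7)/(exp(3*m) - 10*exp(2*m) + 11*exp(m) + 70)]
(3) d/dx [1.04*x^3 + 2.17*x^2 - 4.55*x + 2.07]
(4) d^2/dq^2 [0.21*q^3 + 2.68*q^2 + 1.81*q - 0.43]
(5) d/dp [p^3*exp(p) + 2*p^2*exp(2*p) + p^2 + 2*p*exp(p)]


(1) = (sin(r) + 3*sin(r)/cos(r)^2 - 2*tan(r))/(2*(cos(r) - 3)^2)
(2) = (-(exp(m) + 7)*(3*exp(2*m) - 20*exp(m) + 11) + exp(3*m) - 10*exp(2*m) + 11*exp(m) + 70)*exp(m)/(exp(3*m) - 10*exp(2*m) + 11*exp(m) + 70)^2
(3) = 3.12*x^2 + 4.34*x - 4.55
(4) = 1.26*q + 5.36
(5) = p^3*exp(p) + 4*p^2*exp(2*p) + 3*p^2*exp(p) + 4*p*exp(2*p) + 2*p*exp(p) + 2*p + 2*exp(p)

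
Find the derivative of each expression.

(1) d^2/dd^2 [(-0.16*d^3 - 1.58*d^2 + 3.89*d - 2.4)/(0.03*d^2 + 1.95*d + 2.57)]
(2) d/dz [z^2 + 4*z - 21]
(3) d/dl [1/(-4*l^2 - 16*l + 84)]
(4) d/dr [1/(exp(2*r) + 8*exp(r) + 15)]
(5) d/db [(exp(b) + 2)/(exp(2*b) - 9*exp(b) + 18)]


(1) = (-1.000266*d^3 - 4.093092*d^2 - 8.982618*d - 77.742874)/(2.7e-5*d^6 + 0.005265*d^5 + 0.349164*d^4 + 8.316945*d^3 + 29.911716*d^2 + 38.638665*d + 16.974593)
(2) = 2*z + 4
(3) = (l + 2)/(2*(l^2 + 4*l - 21)^2)
(4) = 2*(-exp(r) - 4)*exp(r)/(exp(2*r) + 8*exp(r) + 15)^2
(5) = (-(exp(b) + 2)*(2*exp(b) - 9) + exp(2*b) - 9*exp(b) + 18)*exp(b)/(exp(2*b) - 9*exp(b) + 18)^2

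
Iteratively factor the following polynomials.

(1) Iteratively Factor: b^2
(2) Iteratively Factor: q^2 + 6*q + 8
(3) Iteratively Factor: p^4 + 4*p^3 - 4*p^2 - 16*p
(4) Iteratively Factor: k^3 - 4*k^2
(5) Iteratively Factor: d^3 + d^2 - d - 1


(1) = (b)*(b)
(2) = (q + 2)*(q + 4)
(3) = (p - 2)*(p^3 + 6*p^2 + 8*p) = (p - 2)*(p + 4)*(p^2 + 2*p) = p*(p - 2)*(p + 4)*(p + 2)
(4) = (k - 4)*(k^2) = k*(k - 4)*(k)
(5) = (d + 1)*(d^2 - 1) = (d - 1)*(d + 1)*(d + 1)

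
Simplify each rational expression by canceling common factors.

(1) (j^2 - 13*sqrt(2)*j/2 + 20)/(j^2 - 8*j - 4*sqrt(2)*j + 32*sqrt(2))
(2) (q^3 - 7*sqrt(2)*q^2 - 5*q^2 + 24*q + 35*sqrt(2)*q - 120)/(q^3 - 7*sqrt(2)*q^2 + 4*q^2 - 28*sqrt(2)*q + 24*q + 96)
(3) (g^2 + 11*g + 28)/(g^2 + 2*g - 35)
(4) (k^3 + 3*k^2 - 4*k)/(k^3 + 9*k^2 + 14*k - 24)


(1) = (2*j - 5*sqrt(2))/(2*j - 16)
(2) = (q - 5)/(q + 4)
(3) = (g + 4)/(g - 5)
(4) = k/(k + 6)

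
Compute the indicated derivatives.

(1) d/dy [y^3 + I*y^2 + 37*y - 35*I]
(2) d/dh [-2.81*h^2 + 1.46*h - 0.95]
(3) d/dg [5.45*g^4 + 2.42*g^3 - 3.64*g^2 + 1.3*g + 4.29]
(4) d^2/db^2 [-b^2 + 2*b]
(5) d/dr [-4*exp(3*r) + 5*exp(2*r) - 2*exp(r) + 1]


(1) = 3*y^2 + 2*I*y + 37
(2) = 1.46 - 5.62*h
(3) = 21.8*g^3 + 7.26*g^2 - 7.28*g + 1.3
(4) = -2
(5) = (-12*exp(2*r) + 10*exp(r) - 2)*exp(r)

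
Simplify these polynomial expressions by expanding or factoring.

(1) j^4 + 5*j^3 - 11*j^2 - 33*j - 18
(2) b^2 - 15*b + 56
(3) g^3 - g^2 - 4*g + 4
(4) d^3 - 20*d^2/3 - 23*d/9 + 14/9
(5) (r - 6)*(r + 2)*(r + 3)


(1) = (j - 3)*(j + 1)^2*(j + 6)
(2) = (b - 8)*(b - 7)
(3) = (g - 2)*(g - 1)*(g + 2)
(4) = (d - 7)*(d - 1/3)*(d + 2/3)
(5) = r^3 - r^2 - 24*r - 36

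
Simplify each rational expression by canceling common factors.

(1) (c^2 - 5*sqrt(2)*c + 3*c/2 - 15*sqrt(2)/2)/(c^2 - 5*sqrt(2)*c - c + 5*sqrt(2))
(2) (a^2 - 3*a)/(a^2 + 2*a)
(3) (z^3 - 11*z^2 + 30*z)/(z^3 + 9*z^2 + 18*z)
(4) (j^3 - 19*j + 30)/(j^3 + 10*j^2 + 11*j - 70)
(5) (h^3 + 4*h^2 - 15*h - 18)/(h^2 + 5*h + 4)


(1) = (2*c + 3)/(2*c - 2)
(2) = (a - 3)/(a + 2)
(3) = (z^2 - 11*z + 30)/(z^2 + 9*z + 18)
(4) = (j - 3)/(j + 7)
(5) = (h^2 + 3*h - 18)/(h + 4)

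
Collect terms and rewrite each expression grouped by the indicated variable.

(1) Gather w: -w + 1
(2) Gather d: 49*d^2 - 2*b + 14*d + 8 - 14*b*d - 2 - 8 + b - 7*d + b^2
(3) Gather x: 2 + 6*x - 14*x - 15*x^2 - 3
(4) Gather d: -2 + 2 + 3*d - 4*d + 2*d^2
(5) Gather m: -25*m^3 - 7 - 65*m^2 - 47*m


(1) = 1 - w
(2) = b^2 - b + 49*d^2 + d*(7 - 14*b) - 2
(3) = -15*x^2 - 8*x - 1
(4) = 2*d^2 - d
(5) = -25*m^3 - 65*m^2 - 47*m - 7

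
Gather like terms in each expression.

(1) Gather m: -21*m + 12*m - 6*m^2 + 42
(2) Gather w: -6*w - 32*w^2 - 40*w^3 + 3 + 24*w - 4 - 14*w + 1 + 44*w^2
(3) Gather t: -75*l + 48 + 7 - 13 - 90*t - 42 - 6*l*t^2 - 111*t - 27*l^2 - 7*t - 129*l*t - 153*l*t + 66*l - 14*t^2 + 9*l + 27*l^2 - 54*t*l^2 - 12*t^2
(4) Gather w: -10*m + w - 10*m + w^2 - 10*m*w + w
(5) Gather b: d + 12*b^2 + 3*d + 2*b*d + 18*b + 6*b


(1) = -6*m^2 - 9*m + 42
(2) = -40*w^3 + 12*w^2 + 4*w
(3) = t^2*(-6*l - 26) + t*(-54*l^2 - 282*l - 208)
(4) = -20*m + w^2 + w*(2 - 10*m)
(5) = 12*b^2 + b*(2*d + 24) + 4*d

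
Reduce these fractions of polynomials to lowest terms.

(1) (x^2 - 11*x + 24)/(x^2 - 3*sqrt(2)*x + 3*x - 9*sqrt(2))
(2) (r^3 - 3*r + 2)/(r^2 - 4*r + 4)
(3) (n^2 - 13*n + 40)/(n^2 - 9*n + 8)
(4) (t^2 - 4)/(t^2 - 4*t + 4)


(1) = (x^2 - 11*x + 24)/(x^2 + x*(3 - 3*sqrt(2)) - 9*sqrt(2))
(2) = (r^3 - 3*r + 2)/(r^2 - 4*r + 4)
(3) = (n - 5)/(n - 1)
(4) = (t + 2)/(t - 2)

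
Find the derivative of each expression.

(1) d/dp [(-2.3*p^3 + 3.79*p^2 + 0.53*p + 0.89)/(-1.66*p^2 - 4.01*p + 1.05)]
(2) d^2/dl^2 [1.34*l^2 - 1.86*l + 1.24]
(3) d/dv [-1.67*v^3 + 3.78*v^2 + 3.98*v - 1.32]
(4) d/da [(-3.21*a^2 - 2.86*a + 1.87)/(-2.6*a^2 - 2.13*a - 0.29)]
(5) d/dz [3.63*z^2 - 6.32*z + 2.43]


(1) = (3.818*p^4 + 18.446*p^3 - 21.5631*p^2 + 10.9138*p + 4.1254)/(2.7556*p^4 + 13.3132*p^3 + 12.5941*p^2 - 8.421*p + 1.1025)
(2) = 2.68000000000000
(3) = -5.01*v^2 + 7.56*v + 3.98
(4) = (-0.5987*a^2 + 11.5858*a + 4.8125)/(6.76*a^4 + 11.076*a^3 + 6.0449*a^2 + 1.2354*a + 0.0841)
(5) = 7.26*z - 6.32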